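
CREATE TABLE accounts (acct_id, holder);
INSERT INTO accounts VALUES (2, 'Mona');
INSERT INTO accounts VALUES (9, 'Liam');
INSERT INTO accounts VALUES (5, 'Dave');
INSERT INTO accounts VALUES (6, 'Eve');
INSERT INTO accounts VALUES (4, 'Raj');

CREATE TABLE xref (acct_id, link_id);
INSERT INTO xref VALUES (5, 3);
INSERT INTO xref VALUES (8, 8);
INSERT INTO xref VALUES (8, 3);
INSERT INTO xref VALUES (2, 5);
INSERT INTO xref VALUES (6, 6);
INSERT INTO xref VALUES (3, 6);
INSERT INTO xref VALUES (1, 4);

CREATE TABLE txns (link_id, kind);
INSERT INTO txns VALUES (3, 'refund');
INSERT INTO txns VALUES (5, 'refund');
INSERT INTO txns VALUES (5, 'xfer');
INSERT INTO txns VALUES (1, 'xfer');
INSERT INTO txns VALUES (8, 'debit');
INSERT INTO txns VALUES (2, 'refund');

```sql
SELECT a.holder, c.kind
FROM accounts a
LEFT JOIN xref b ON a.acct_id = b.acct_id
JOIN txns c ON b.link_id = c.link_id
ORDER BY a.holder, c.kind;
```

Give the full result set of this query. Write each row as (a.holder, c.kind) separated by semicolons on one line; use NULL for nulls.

Joins associate left-to-right: accounts LEFT JOIN xref on acct_id gives 5 intermediate row(s).
Then INNER JOIN `txns c` on link_id: keep only rows whose b.link_id appears in c.

(Dave, refund); (Mona, refund); (Mona, xfer)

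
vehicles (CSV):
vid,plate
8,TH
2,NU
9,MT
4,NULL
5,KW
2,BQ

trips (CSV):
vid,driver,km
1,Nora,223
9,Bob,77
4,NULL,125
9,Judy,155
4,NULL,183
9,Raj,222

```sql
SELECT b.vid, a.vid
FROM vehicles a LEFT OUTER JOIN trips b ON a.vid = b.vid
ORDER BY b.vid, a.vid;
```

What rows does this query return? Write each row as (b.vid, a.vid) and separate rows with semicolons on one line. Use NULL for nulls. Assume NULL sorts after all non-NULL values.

(4, 4); (4, 4); (9, 9); (9, 9); (9, 9); (NULL, 2); (NULL, 2); (NULL, 5); (NULL, 8)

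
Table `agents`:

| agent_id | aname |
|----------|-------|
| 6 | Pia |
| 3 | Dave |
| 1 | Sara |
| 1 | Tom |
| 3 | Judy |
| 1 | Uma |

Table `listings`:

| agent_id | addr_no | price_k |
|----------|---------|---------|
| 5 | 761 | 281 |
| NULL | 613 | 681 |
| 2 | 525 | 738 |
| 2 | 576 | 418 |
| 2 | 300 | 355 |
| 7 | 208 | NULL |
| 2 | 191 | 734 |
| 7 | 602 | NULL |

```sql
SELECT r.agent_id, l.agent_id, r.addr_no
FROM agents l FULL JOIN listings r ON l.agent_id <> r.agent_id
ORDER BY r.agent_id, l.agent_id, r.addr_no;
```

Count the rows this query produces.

FULL OUTER JOIN keeps every row from both sides; unmatched rows get NULL for the other side's columns.
Matching on l.agent_id <> r.agent_id. A NULL in a compared column never satisfies the condition.
- l row (agent_id=6): matches 7 r row(s) → 7 output row(s).
- l row (agent_id=3): matches 7 r row(s) → 7 output row(s).
- l row (agent_id=1): matches 7 r row(s) → 7 output row(s).
- l row (agent_id=1): matches 7 r row(s) → 7 output row(s).
- l row (agent_id=3): matches 7 r row(s) → 7 output row(s).
- l row (agent_id=1): matches 7 r row(s) → 7 output row(s).
- plus 1 unmatched r row(s), each kept with NULL l columns.
Total: 42 matched + 1 padded = 43 rows.

43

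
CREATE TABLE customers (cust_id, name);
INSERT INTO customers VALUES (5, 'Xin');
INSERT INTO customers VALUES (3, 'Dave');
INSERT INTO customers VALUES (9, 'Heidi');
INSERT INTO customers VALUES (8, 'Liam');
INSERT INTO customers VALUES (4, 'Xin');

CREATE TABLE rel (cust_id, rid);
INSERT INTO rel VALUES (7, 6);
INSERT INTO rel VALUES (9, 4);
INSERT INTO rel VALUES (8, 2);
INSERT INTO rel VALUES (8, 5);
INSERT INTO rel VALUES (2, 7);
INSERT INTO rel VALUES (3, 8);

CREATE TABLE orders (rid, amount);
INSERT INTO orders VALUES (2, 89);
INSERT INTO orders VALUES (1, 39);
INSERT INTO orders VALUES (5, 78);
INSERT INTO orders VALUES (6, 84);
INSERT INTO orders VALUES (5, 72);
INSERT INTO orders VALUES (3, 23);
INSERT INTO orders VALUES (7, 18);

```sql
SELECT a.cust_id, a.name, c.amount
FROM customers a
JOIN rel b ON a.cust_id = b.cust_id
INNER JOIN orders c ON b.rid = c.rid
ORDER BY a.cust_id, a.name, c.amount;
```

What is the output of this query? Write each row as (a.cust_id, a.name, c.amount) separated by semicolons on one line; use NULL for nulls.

(8, Liam, 72); (8, Liam, 78); (8, Liam, 89)

Joins associate left-to-right: customers INNER JOIN rel on cust_id gives 4 intermediate row(s).
Then INNER JOIN `orders c` on rid: keep only rows whose b.rid appears in c.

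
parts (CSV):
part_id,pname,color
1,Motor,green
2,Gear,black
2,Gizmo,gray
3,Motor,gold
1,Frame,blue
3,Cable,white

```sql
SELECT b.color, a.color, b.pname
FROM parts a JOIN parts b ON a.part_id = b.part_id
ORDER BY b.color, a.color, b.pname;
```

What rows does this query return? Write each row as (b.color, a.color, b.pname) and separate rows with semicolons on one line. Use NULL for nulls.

(black, black, Gear); (black, gray, Gear); (blue, blue, Frame); (blue, green, Frame); (gold, gold, Motor); (gold, white, Motor); (gray, black, Gizmo); (gray, gray, Gizmo); (green, blue, Motor); (green, green, Motor); (white, gold, Cable); (white, white, Cable)

INNER JOIN keeps only pairs where the ON condition holds.
Matching on a.part_id = b.part_id.
- a[0] part_id=1 → 2 match(es) in b → 2 row(s).
- a[1] part_id=2 → 2 match(es) in b → 2 row(s).
- a[2] part_id=2 → 2 match(es) in b → 2 row(s).
- a[3] part_id=3 → 2 match(es) in b → 2 row(s).
- a[4] part_id=1 → 2 match(es) in b → 2 row(s).
- a[5] part_id=3 → 2 match(es) in b → 2 row(s).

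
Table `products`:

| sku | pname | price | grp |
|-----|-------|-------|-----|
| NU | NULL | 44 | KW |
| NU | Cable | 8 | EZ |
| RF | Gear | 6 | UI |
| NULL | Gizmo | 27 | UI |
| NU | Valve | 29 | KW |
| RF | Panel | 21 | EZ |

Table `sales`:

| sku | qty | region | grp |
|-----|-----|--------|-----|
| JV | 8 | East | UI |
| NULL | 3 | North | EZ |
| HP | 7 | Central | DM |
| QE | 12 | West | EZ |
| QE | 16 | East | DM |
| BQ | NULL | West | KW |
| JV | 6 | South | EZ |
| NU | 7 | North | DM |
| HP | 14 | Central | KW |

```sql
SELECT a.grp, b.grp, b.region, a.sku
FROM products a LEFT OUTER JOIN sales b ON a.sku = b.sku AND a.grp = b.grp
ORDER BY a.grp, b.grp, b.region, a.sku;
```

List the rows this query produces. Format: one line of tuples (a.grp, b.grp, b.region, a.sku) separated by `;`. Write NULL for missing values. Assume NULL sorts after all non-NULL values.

LEFT JOIN keeps every row from `products`; unmatched rows get NULL for `sales`'s columns.
Matching on a.sku = b.sku AND a.grp = b.grp. A NULL in a compared column never satisfies the condition.
- a (sku=NU, grp=KW) has no partner → padded with NULL.
- a (sku=NU, grp=EZ) has no partner → padded with NULL.
- a (sku=RF, grp=UI) has no partner → padded with NULL.
- a (sku=NULL, grp=UI) has no partner → padded with NULL.
- a (sku=NU, grp=KW) has no partner → padded with NULL.
- a (sku=RF, grp=EZ) has no partner → padded with NULL.
After projecting and ordering:
a.grp | b.grp | b.region | a.sku
EZ | NULL | NULL | NU
EZ | NULL | NULL | RF
KW | NULL | NULL | NU
KW | NULL | NULL | NU
UI | NULL | NULL | RF
UI | NULL | NULL | NULL

(EZ, NULL, NULL, NU); (EZ, NULL, NULL, RF); (KW, NULL, NULL, NU); (KW, NULL, NULL, NU); (UI, NULL, NULL, RF); (UI, NULL, NULL, NULL)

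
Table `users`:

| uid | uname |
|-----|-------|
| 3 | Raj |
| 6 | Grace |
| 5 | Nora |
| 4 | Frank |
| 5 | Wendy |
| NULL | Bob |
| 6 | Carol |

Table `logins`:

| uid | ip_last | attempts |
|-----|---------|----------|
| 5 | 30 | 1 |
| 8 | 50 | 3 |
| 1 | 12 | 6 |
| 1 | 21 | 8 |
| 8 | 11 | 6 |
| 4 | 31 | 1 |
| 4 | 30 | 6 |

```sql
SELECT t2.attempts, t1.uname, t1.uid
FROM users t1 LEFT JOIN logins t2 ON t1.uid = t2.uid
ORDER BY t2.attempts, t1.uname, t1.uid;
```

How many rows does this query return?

8

LEFT JOIN keeps every row from `users`; unmatched rows get NULL for `logins`'s columns.
Matching on t1.uid = t2.uid. A NULL in a compared column never satisfies the condition.
- t1 row (uid=3): no match → kept, t2 columns NULL.
- t1 row (uid=6): no match → kept, t2 columns NULL.
- t1 row (uid=5): matches 1 t2 row(s) → 1 output row(s).
- t1 row (uid=4): matches 2 t2 row(s) → 2 output row(s).
- t1 row (uid=5): matches 1 t2 row(s) → 1 output row(s).
- t1 row (uid=NULL): no match → kept, t2 columns NULL.
- t1 row (uid=6): no match → kept, t2 columns NULL.
Total: 4 matched + 4 padded = 8 rows.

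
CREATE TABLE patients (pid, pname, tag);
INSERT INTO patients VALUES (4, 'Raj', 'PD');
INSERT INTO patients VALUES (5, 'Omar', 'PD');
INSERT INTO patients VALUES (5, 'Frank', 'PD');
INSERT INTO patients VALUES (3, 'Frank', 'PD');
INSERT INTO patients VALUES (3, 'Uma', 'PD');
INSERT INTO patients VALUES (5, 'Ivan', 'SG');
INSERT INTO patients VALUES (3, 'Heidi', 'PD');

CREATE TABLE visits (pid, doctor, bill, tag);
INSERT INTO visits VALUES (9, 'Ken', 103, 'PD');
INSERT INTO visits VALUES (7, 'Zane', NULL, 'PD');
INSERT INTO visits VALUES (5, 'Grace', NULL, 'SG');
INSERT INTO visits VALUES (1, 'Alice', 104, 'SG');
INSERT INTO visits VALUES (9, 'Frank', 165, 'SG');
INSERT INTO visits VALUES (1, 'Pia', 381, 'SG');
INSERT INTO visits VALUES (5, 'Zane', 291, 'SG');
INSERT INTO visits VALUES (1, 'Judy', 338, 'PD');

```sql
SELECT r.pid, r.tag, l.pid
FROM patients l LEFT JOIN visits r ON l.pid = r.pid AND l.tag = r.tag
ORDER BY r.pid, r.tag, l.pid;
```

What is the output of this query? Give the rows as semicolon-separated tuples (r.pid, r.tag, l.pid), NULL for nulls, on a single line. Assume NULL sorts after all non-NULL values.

(5, SG, 5); (5, SG, 5); (NULL, NULL, 3); (NULL, NULL, 3); (NULL, NULL, 3); (NULL, NULL, 4); (NULL, NULL, 5); (NULL, NULL, 5)

LEFT JOIN keeps every row from `patients`; unmatched rows get NULL for `visits`'s columns.
Matching on l.pid = r.pid AND l.tag = r.tag.
- l (pid=4, tag=PD) has no partner → padded with NULL.
- l (pid=5, tag=PD) has no partner → padded with NULL.
- l (pid=5, tag=PD) has no partner → padded with NULL.
- l (pid=3, tag=PD) has no partner → padded with NULL.
- l (pid=3, tag=PD) has no partner → padded with NULL.
- l (pid=5, tag=SG) pairs with 2 row(s) of r.
- l (pid=3, tag=PD) has no partner → padded with NULL.
After projecting and ordering:
r.pid | r.tag | l.pid
5 | SG | 5
5 | SG | 5
NULL | NULL | 3
NULL | NULL | 3
NULL | NULL | 3
NULL | NULL | 4
NULL | NULL | 5
NULL | NULL | 5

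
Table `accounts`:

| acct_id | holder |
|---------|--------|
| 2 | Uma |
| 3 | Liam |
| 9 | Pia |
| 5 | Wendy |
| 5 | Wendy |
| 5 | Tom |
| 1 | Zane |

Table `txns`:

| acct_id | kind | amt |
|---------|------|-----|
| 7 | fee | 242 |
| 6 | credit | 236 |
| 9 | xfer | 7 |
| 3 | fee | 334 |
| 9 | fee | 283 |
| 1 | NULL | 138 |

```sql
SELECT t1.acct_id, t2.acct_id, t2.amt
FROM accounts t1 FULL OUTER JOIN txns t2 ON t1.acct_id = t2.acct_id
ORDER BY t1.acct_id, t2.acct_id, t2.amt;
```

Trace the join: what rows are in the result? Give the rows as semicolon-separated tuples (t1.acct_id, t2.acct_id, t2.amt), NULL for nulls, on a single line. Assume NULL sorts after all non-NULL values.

(1, 1, 138); (2, NULL, NULL); (3, 3, 334); (5, NULL, NULL); (5, NULL, NULL); (5, NULL, NULL); (9, 9, 7); (9, 9, 283); (NULL, 6, 236); (NULL, 7, 242)

FULL OUTER JOIN keeps every row from both sides; unmatched rows get NULL for the other side's columns.
Matching on t1.acct_id = t2.acct_id.
- t1 (acct_id=2) has no partner → padded with NULL.
- t1 (acct_id=3) pairs with 1 row(s) of t2.
- t1 (acct_id=9) pairs with 2 row(s) of t2.
- t1 (acct_id=5) has no partner → padded with NULL.
- t1 (acct_id=5) has no partner → padded with NULL.
- t1 (acct_id=5) has no partner → padded with NULL.
- t1 (acct_id=1) pairs with 1 row(s) of t2.
- plus 2 unmatched t2 row(s), each kept with NULL t1 columns.
After projecting and ordering:
t1.acct_id | t2.acct_id | t2.amt
1 | 1 | 138
2 | NULL | NULL
3 | 3 | 334
5 | NULL | NULL
5 | NULL | NULL
5 | NULL | NULL
9 | 9 | 7
9 | 9 | 283
NULL | 6 | 236
NULL | 7 | 242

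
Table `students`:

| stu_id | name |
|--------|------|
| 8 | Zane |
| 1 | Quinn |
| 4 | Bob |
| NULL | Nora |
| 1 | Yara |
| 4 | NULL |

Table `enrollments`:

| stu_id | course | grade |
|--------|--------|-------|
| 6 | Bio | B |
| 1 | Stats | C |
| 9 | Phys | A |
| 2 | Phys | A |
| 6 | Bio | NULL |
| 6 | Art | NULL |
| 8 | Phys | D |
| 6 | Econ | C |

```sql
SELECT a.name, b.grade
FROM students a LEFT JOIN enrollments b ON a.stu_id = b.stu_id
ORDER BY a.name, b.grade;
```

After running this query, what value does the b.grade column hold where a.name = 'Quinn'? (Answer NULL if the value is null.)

C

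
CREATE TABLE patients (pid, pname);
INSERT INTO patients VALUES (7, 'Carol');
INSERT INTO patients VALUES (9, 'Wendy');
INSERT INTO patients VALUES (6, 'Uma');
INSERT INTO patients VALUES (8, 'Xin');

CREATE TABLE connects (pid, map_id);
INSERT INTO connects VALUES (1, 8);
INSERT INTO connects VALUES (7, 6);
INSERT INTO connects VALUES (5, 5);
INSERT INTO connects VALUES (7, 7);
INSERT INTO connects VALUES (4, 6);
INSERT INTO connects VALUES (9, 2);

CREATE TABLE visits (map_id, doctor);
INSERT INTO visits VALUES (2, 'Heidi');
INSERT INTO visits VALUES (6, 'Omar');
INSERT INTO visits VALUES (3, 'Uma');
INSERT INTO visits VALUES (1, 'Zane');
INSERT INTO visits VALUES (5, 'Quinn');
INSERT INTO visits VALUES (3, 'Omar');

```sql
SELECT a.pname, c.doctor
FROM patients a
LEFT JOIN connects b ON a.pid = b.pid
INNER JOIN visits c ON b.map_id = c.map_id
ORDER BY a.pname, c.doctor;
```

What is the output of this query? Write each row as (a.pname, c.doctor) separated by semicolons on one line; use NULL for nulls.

Joins associate left-to-right: patients LEFT JOIN connects on pid gives 5 intermediate row(s).
Then INNER JOIN `visits c` on map_id: keep only rows whose b.map_id appears in c.

(Carol, Omar); (Wendy, Heidi)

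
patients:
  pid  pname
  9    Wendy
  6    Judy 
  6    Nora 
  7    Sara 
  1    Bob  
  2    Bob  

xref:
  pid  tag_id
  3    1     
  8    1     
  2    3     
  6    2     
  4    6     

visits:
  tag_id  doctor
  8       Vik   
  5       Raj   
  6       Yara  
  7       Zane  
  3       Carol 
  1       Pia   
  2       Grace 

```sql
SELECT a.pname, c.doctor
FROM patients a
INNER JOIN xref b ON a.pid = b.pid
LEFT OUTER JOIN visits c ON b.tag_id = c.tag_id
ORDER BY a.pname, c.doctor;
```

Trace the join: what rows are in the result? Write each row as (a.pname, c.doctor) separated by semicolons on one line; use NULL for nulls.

(Bob, Carol); (Judy, Grace); (Nora, Grace)

Joins associate left-to-right: patients INNER JOIN xref on pid gives 3 intermediate row(s).
Then LEFT JOIN `visits c` on tag_id: each of those 3 rows is kept; rows whose b.tag_id has no match in c get NULL for c's columns.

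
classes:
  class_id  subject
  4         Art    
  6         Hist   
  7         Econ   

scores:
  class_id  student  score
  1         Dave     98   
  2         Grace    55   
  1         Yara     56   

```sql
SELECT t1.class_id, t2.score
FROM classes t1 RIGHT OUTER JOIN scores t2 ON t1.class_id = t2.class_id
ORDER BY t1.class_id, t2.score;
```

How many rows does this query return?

RIGHT JOIN keeps every row from `scores`; unmatched rows get NULL for `classes`'s columns.
Matching on t1.class_id = t2.class_id.
Matched pairs: 0; unmatched t2 rows kept: 3.
Total: 0 matched + 3 padded = 3 rows.

3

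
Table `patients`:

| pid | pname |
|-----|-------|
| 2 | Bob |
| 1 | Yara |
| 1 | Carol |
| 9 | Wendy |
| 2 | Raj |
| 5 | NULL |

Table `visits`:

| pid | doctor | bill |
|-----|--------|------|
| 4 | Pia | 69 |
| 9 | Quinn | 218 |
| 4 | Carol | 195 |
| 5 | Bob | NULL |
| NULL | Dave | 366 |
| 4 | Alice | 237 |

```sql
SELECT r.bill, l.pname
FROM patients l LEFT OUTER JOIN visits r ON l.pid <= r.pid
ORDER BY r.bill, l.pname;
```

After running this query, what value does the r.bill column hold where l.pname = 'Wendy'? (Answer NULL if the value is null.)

LEFT JOIN keeps every row from `patients`; unmatched rows get NULL for `visits`'s columns.
Matching on l.pid <= r.pid. A NULL in a compared column never satisfies the condition.
- l[0] pid=2 → 5 match(es) in r → 5 row(s).
- l[1] pid=1 → 5 match(es) in r → 5 row(s).
- l[2] pid=1 → 5 match(es) in r → 5 row(s).
- l[3] pid=9 → 1 match(es) in r → 1 row(s).
- l[4] pid=2 → 5 match(es) in r → 5 row(s).
- l[5] pid=5 → 2 match(es) in r → 2 row(s).

218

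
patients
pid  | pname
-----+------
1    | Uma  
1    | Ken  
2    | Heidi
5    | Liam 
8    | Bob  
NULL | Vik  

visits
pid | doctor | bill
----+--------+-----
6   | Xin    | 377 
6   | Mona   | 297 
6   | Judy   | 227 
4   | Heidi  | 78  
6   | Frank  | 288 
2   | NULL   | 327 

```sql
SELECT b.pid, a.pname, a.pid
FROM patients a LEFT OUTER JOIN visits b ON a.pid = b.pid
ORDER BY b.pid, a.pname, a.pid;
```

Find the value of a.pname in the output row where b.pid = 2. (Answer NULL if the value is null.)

Heidi

LEFT JOIN keeps every row from `patients`; unmatched rows get NULL for `visits`'s columns.
Matching on a.pid = b.pid. A NULL in a compared column never satisfies the condition.
- pid=1: no b row matches, row kept with b columns NULL.
- pid=1: no b row matches, row kept with b columns NULL.
- pid=2: 1 matching b row(s), so 1 row(s) emitted.
- pid=5: no b row matches, row kept with b columns NULL.
- pid=8: no b row matches, row kept with b columns NULL.
- pid=NULL: no b row matches, row kept with b columns NULL.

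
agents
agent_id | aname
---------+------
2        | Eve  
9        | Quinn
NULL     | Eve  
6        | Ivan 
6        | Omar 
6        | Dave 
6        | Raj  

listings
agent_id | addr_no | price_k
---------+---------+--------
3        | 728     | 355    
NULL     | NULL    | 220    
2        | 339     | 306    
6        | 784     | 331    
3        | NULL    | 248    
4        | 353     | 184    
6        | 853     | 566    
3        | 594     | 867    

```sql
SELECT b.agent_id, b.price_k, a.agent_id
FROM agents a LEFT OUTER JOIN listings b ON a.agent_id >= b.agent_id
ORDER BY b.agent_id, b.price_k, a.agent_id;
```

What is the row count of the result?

LEFT JOIN keeps every row from `agents`; unmatched rows get NULL for `listings`'s columns.
Matching on a.agent_id >= b.agent_id. A NULL in a compared column never satisfies the condition.
- agent_id=2: 1 matching b row(s), so 1 row(s) emitted.
- agent_id=9: 7 matching b row(s), so 7 row(s) emitted.
- agent_id=NULL: no b row matches, row kept with b columns NULL.
- agent_id=6: 7 matching b row(s), so 7 row(s) emitted.
- agent_id=6: 7 matching b row(s), so 7 row(s) emitted.
- agent_id=6: 7 matching b row(s), so 7 row(s) emitted.
- agent_id=6: 7 matching b row(s), so 7 row(s) emitted.
Total: 36 matched + 1 padded = 37 rows.

37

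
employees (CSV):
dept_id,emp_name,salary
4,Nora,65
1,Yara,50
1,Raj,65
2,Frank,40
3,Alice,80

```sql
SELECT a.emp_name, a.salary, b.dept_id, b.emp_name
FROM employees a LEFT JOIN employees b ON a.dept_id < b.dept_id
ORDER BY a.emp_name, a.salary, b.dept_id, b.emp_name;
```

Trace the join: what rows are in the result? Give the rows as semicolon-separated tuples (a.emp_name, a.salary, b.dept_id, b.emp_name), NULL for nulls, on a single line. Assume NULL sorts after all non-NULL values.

(Alice, 80, 4, Nora); (Frank, 40, 3, Alice); (Frank, 40, 4, Nora); (Nora, 65, NULL, NULL); (Raj, 65, 2, Frank); (Raj, 65, 3, Alice); (Raj, 65, 4, Nora); (Yara, 50, 2, Frank); (Yara, 50, 3, Alice); (Yara, 50, 4, Nora)

LEFT JOIN keeps every row from `employees a`; unmatched rows get NULL for `employees b`'s columns.
Matching on a.dept_id < b.dept_id.
- a (dept_id=4) has no partner → padded with NULL.
- a (dept_id=1) pairs with 3 row(s) of b.
- a (dept_id=1) pairs with 3 row(s) of b.
- a (dept_id=2) pairs with 2 row(s) of b.
- a (dept_id=3) pairs with 1 row(s) of b.
After projecting and ordering:
a.emp_name | a.salary | b.dept_id | b.emp_name
Alice | 80 | 4 | Nora
Frank | 40 | 3 | Alice
Frank | 40 | 4 | Nora
Nora | 65 | NULL | NULL
Raj | 65 | 2 | Frank
Raj | 65 | 3 | Alice
Raj | 65 | 4 | Nora
Yara | 50 | 2 | Frank
Yara | 50 | 3 | Alice
Yara | 50 | 4 | Nora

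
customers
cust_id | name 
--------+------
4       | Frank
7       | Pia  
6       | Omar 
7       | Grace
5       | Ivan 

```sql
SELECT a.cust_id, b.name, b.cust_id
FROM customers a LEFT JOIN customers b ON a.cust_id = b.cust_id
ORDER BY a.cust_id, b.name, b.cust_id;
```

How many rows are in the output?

7

LEFT JOIN keeps every row from `customers a`; unmatched rows get NULL for `customers b`'s columns.
Matching on a.cust_id = b.cust_id.
Matched pairs: 7; unmatched a rows kept: 0.
Total: 7 rows.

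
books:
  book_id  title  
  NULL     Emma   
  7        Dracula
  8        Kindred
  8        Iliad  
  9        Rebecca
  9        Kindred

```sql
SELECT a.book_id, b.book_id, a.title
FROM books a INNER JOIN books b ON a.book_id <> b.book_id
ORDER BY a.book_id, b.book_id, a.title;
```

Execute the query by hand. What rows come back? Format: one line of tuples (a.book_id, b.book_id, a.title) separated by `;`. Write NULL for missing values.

INNER JOIN keeps only pairs where the ON condition holds.
Matching on a.book_id <> b.book_id. A NULL in a compared column never satisfies the condition.
- a[0] book_id=NULL → no match; dropped.
- a[1] book_id=7 → 4 match(es) in b → 4 row(s).
- a[2] book_id=8 → 3 match(es) in b → 3 row(s).
- a[3] book_id=8 → 3 match(es) in b → 3 row(s).
- a[4] book_id=9 → 3 match(es) in b → 3 row(s).
- a[5] book_id=9 → 3 match(es) in b → 3 row(s).

(7, 8, Dracula); (7, 8, Dracula); (7, 9, Dracula); (7, 9, Dracula); (8, 7, Iliad); (8, 7, Kindred); (8, 9, Iliad); (8, 9, Iliad); (8, 9, Kindred); (8, 9, Kindred); (9, 7, Kindred); (9, 7, Rebecca); (9, 8, Kindred); (9, 8, Kindred); (9, 8, Rebecca); (9, 8, Rebecca)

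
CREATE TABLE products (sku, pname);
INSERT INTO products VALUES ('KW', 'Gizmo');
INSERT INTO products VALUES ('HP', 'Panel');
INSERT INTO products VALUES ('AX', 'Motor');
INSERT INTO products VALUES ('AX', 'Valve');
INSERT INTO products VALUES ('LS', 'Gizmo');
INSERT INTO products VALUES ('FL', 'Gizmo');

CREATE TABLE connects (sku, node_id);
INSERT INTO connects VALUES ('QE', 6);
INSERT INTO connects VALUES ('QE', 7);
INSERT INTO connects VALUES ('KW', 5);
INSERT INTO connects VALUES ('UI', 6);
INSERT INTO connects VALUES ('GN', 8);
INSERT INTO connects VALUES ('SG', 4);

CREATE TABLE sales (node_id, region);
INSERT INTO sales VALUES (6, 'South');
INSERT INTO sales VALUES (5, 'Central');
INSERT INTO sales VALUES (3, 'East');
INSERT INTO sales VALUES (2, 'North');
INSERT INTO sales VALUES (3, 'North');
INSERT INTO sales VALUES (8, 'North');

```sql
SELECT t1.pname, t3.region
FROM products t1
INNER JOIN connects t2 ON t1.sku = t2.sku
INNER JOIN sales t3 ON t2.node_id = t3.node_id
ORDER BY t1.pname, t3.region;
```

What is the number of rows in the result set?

1

Evaluate left to right. First `products t1 INNER JOIN connects t2` on sku: 1 row(s).
Then INNER JOIN `sales t3` on node_id: keep only rows whose t2.node_id appears in t3.
Result: 1 row(s).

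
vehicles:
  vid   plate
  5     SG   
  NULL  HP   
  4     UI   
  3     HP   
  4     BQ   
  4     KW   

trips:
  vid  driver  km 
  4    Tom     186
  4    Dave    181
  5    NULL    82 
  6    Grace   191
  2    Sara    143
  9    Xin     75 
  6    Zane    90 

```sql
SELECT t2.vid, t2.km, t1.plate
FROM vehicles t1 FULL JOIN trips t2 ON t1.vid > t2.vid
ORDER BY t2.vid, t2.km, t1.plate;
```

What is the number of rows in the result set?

12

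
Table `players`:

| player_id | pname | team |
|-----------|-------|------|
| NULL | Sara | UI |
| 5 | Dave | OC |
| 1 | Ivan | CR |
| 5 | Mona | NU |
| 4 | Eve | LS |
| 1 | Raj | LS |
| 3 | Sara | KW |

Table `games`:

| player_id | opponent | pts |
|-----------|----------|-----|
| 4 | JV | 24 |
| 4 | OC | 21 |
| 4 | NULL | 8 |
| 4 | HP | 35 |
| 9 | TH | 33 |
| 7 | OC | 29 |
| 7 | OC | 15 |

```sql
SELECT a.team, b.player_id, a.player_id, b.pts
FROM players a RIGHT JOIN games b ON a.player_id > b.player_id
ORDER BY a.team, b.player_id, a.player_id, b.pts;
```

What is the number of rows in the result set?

RIGHT JOIN keeps every row from `games`; unmatched rows get NULL for `players`'s columns.
Matching on a.player_id > b.player_id. A NULL in a compared column never satisfies the condition.
Matched pairs: 8; unmatched b rows kept: 3.
Total: 8 matched + 3 padded = 11 rows.

11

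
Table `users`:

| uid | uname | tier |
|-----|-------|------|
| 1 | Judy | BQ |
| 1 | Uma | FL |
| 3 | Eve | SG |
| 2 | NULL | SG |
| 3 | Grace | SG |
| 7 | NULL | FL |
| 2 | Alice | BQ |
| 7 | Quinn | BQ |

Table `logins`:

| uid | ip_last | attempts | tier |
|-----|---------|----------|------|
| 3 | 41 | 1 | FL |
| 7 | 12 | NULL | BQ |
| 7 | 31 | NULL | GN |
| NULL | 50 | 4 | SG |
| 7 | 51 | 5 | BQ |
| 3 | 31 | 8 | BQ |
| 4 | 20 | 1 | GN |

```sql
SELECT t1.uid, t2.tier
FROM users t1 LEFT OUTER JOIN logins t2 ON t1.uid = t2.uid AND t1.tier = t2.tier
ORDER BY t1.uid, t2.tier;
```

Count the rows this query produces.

9

LEFT JOIN keeps every row from `users`; unmatched rows get NULL for `logins`'s columns.
Matching on t1.uid = t2.uid AND t1.tier = t2.tier. A NULL in a compared column never satisfies the condition.
- t1[0] uid=1, tier=BQ → no match; kept with NULLs on the t2 side.
- t1[1] uid=1, tier=FL → no match; kept with NULLs on the t2 side.
- t1[2] uid=3, tier=SG → no match; kept with NULLs on the t2 side.
- t1[3] uid=2, tier=SG → no match; kept with NULLs on the t2 side.
- t1[4] uid=3, tier=SG → no match; kept with NULLs on the t2 side.
- t1[5] uid=7, tier=FL → no match; kept with NULLs on the t2 side.
- t1[6] uid=2, tier=BQ → no match; kept with NULLs on the t2 side.
- t1[7] uid=7, tier=BQ → 2 match(es) in t2 → 2 row(s).
Total: 2 matched + 7 padded = 9 rows.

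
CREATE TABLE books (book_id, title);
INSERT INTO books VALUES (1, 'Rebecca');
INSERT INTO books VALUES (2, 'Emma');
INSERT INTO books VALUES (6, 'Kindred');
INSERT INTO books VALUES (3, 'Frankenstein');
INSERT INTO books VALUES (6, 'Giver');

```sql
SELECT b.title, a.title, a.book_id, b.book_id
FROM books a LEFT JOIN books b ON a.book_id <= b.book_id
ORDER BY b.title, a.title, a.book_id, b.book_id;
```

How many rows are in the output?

LEFT JOIN keeps every row from `books a`; unmatched rows get NULL for `books b`'s columns.
Matching on a.book_id <= b.book_id.
- a row (book_id=1): matches 5 b row(s) → 5 output row(s).
- a row (book_id=2): matches 4 b row(s) → 4 output row(s).
- a row (book_id=6): matches 2 b row(s) → 2 output row(s).
- a row (book_id=3): matches 3 b row(s) → 3 output row(s).
- a row (book_id=6): matches 2 b row(s) → 2 output row(s).
Total: 16 rows.

16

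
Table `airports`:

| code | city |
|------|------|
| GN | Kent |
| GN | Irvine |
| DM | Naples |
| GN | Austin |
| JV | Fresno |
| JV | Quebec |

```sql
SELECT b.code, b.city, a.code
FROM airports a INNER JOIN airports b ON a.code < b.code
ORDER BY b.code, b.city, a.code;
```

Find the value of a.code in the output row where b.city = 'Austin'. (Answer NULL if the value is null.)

INNER JOIN keeps only pairs where the ON condition holds.
Matching on a.code < b.code.
- a[0] code=GN → 2 match(es) in b → 2 row(s).
- a[1] code=GN → 2 match(es) in b → 2 row(s).
- a[2] code=DM → 5 match(es) in b → 5 row(s).
- a[3] code=GN → 2 match(es) in b → 2 row(s).
- a[4] code=JV → no match; dropped.
- a[5] code=JV → no match; dropped.

DM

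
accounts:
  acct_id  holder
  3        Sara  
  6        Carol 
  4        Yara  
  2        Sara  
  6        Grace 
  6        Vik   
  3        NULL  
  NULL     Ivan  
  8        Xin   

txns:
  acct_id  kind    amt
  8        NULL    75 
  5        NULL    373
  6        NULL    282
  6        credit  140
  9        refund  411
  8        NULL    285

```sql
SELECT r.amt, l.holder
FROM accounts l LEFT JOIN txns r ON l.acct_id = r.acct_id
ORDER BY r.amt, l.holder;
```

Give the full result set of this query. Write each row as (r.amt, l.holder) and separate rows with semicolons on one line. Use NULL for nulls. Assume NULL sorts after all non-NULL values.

(75, Xin); (140, Carol); (140, Grace); (140, Vik); (282, Carol); (282, Grace); (282, Vik); (285, Xin); (NULL, Ivan); (NULL, Sara); (NULL, Sara); (NULL, Yara); (NULL, NULL)

LEFT JOIN keeps every row from `accounts`; unmatched rows get NULL for `txns`'s columns.
Matching on l.acct_id = r.acct_id. A NULL in a compared column never satisfies the condition.
- l (acct_id=3) has no partner → padded with NULL.
- l (acct_id=6) pairs with 2 row(s) of r.
- l (acct_id=4) has no partner → padded with NULL.
- l (acct_id=2) has no partner → padded with NULL.
- l (acct_id=6) pairs with 2 row(s) of r.
- l (acct_id=6) pairs with 2 row(s) of r.
- l (acct_id=3) has no partner → padded with NULL.
- l (acct_id=NULL) has no partner → padded with NULL.
- l (acct_id=8) pairs with 2 row(s) of r.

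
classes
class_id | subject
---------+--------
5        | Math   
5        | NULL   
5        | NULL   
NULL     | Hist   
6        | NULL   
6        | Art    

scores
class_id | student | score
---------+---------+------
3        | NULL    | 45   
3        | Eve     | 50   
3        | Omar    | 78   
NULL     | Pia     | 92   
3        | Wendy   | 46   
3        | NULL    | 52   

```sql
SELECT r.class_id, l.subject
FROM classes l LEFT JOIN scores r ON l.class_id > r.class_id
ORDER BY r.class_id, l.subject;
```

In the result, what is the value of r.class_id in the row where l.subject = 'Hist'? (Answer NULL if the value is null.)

NULL

LEFT JOIN keeps every row from `classes`; unmatched rows get NULL for `scores`'s columns.
Matching on l.class_id > r.class_id. A NULL in a compared column never satisfies the condition.
- l (class_id=5) pairs with 5 row(s) of r.
- l (class_id=5) pairs with 5 row(s) of r.
- l (class_id=5) pairs with 5 row(s) of r.
- l (class_id=NULL) has no partner → padded with NULL.
- l (class_id=6) pairs with 5 row(s) of r.
- l (class_id=6) pairs with 5 row(s) of r.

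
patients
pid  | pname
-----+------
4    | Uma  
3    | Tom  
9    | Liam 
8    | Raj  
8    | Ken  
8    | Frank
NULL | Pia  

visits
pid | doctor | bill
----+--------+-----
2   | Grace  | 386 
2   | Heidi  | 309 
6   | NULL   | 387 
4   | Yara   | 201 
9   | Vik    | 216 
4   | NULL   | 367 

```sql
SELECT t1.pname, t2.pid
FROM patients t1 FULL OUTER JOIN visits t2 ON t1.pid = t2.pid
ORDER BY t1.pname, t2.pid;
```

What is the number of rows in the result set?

11

FULL OUTER JOIN keeps every row from both sides; unmatched rows get NULL for the other side's columns.
Matching on t1.pid = t2.pid. A NULL in a compared column never satisfies the condition.
Matched pairs: 3; unmatched t1 rows kept: 5; unmatched t2 rows kept: 3.
Total: 3 matched + 8 padded = 11 rows.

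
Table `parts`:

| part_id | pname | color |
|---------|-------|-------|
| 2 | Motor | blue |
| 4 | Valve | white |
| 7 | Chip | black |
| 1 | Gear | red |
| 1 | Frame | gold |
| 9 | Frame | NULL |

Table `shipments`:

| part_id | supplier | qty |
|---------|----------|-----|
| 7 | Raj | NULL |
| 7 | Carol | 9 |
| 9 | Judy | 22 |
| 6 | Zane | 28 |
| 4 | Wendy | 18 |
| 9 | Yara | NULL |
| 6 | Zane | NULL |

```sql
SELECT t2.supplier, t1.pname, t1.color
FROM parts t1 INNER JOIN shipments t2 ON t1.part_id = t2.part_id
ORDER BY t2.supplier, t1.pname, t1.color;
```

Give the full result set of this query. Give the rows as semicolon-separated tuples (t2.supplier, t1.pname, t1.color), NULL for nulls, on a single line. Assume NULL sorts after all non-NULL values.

(Carol, Chip, black); (Judy, Frame, NULL); (Raj, Chip, black); (Wendy, Valve, white); (Yara, Frame, NULL)

INNER JOIN keeps only pairs where the ON condition holds.
Matching on t1.part_id = t2.part_id.
Matched pairs: 5.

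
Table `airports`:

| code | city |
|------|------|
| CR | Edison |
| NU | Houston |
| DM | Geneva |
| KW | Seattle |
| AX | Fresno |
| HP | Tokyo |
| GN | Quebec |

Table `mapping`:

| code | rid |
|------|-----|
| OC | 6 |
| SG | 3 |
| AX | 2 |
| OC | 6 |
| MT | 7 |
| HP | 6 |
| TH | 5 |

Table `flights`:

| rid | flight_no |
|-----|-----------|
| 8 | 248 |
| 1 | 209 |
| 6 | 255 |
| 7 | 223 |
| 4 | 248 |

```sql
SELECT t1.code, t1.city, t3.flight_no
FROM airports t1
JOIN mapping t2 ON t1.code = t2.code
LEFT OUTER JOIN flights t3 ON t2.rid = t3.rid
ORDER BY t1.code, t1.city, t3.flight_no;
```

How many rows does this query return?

2

Joins associate left-to-right: airports INNER JOIN mapping on code gives 2 intermediate row(s).
Then LEFT JOIN `flights t3` on rid: each of those 2 rows is kept; rows whose t2.rid has no match in t3 get NULL for t3's columns.
Result: 2 row(s).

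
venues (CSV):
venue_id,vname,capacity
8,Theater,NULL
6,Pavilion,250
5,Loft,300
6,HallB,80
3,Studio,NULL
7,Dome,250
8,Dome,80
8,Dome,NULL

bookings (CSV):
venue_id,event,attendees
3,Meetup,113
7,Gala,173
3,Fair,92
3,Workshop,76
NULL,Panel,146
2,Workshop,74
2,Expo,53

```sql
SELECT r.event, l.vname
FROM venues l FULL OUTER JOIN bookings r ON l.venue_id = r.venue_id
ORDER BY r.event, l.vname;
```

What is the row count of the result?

FULL OUTER JOIN keeps every row from both sides; unmatched rows get NULL for the other side's columns.
Matching on l.venue_id = r.venue_id. A NULL in a compared column never satisfies the condition.
- l[0] venue_id=8 → no match; kept with NULLs on the r side.
- l[1] venue_id=6 → no match; kept with NULLs on the r side.
- l[2] venue_id=5 → no match; kept with NULLs on the r side.
- l[3] venue_id=6 → no match; kept with NULLs on the r side.
- l[4] venue_id=3 → 3 match(es) in r → 3 row(s).
- l[5] venue_id=7 → 1 match(es) in r → 1 row(s).
- l[6] venue_id=8 → no match; kept with NULLs on the r side.
- l[7] venue_id=8 → no match; kept with NULLs on the r side.
- 3 r row(s) had no l match → kept, l columns NULL.
Total: 4 matched + 9 padded = 13 rows.

13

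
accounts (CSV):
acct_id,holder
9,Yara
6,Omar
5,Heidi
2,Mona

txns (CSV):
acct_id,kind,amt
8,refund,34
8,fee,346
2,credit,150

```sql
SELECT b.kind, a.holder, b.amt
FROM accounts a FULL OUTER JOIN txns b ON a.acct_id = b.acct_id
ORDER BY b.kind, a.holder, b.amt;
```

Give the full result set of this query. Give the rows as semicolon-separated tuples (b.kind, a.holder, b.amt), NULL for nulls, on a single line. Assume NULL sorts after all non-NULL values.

FULL OUTER JOIN keeps every row from both sides; unmatched rows get NULL for the other side's columns.
Matching on a.acct_id = b.acct_id.
- acct_id=9: no b row matches, row kept with b columns NULL.
- acct_id=6: no b row matches, row kept with b columns NULL.
- acct_id=5: no b row matches, row kept with b columns NULL.
- acct_id=2: 1 matching b row(s), so 1 row(s) emitted.
- plus 2 unmatched b row(s), each kept with NULL a columns.
After projecting and ordering:
b.kind | a.holder | b.amt
credit | Mona | 150
fee | NULL | 346
refund | NULL | 34
NULL | Heidi | NULL
NULL | Omar | NULL
NULL | Yara | NULL

(credit, Mona, 150); (fee, NULL, 346); (refund, NULL, 34); (NULL, Heidi, NULL); (NULL, Omar, NULL); (NULL, Yara, NULL)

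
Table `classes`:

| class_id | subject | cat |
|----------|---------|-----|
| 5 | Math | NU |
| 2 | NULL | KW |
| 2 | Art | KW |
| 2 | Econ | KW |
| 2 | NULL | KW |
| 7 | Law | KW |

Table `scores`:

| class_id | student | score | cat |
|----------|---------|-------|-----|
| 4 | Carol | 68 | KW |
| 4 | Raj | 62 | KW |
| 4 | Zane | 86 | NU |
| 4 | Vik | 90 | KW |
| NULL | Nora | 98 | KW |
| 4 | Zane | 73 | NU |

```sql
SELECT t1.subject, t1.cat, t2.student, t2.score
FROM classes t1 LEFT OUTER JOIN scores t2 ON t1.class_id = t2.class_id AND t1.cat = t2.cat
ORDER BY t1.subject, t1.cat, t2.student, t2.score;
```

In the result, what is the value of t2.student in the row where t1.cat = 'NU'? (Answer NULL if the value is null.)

NULL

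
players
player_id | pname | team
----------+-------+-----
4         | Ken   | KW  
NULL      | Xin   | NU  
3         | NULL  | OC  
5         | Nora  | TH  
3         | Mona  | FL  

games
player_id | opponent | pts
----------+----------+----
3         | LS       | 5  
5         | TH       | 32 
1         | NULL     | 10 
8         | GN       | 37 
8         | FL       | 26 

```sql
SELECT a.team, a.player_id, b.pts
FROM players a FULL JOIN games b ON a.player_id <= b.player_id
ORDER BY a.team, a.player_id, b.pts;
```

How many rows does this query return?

FULL OUTER JOIN keeps every row from both sides; unmatched rows get NULL for the other side's columns.
Matching on a.player_id <= b.player_id. A NULL in a compared column never satisfies the condition.
- player_id=4: 3 matching b row(s), so 3 row(s) emitted.
- player_id=NULL: no b row matches, row kept with b columns NULL.
- player_id=3: 4 matching b row(s), so 4 row(s) emitted.
- player_id=5: 3 matching b row(s), so 3 row(s) emitted.
- player_id=3: 4 matching b row(s), so 4 row(s) emitted.
- 1 b row(s) had no a match → kept, a columns NULL.
Total: 14 matched + 2 padded = 16 rows.

16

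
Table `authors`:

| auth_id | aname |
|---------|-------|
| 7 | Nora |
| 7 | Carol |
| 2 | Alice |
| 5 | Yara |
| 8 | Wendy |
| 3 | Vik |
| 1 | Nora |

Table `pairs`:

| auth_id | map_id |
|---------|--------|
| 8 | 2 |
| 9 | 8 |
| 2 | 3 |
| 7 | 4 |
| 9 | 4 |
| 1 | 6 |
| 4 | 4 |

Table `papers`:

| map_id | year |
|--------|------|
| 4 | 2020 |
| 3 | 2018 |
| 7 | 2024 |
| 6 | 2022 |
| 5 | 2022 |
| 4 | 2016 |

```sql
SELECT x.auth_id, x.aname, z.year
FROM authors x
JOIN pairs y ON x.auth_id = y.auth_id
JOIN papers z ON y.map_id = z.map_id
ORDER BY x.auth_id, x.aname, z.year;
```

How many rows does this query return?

6

Joins associate left-to-right: authors INNER JOIN pairs on auth_id gives 5 intermediate row(s).
Then INNER JOIN `papers z` on map_id: keep only rows whose y.map_id appears in z.
Result: 6 row(s).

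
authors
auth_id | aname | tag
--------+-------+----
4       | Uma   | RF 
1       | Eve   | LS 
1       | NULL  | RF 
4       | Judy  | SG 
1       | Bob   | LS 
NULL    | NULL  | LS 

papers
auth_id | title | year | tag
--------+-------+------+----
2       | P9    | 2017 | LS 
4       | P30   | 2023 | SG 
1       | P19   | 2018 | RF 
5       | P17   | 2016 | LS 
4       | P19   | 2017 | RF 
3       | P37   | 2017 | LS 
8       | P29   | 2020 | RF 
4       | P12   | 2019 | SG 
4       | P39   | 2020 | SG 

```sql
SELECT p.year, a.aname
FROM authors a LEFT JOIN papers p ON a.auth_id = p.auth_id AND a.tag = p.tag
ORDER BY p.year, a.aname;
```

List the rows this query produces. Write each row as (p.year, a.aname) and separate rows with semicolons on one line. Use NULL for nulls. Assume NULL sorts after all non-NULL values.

LEFT JOIN keeps every row from `authors`; unmatched rows get NULL for `papers`'s columns.
Matching on a.auth_id = p.auth_id AND a.tag = p.tag. A NULL in a compared column never satisfies the condition.
- a row (auth_id=4, tag=RF): matches 1 p row(s) → 1 output row(s).
- a row (auth_id=1, tag=LS): no match → kept, p columns NULL.
- a row (auth_id=1, tag=RF): matches 1 p row(s) → 1 output row(s).
- a row (auth_id=4, tag=SG): matches 3 p row(s) → 3 output row(s).
- a row (auth_id=1, tag=LS): no match → kept, p columns NULL.
- a row (auth_id=NULL, tag=LS): no match → kept, p columns NULL.
After projecting and ordering:
p.year | a.aname
2017 | Uma
2018 | NULL
2019 | Judy
2020 | Judy
2023 | Judy
NULL | Bob
NULL | Eve
NULL | NULL

(2017, Uma); (2018, NULL); (2019, Judy); (2020, Judy); (2023, Judy); (NULL, Bob); (NULL, Eve); (NULL, NULL)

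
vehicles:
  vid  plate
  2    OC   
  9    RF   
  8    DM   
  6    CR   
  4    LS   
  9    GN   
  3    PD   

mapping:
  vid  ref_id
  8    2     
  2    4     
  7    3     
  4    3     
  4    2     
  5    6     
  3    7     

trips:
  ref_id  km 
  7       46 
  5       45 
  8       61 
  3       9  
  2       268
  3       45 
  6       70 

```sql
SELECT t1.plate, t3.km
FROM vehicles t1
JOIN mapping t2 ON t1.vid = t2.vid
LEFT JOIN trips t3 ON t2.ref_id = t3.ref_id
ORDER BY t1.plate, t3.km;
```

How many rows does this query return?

6

Evaluate left to right. First `vehicles t1 INNER JOIN mapping t2` on vid: 5 row(s).
Then LEFT JOIN `trips t3` on ref_id: each of those 5 rows is kept; rows whose t2.ref_id has no match in t3 get NULL for t3's columns.
Result: 6 row(s).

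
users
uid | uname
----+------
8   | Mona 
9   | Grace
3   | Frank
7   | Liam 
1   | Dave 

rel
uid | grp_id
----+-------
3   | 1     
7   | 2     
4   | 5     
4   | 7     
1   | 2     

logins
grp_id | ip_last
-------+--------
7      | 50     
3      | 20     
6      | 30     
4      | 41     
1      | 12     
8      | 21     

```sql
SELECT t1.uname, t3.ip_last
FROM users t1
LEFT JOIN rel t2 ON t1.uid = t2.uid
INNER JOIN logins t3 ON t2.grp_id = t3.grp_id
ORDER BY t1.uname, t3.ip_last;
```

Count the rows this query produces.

1

Evaluate left to right. First `users t1 LEFT JOIN rel t2` on uid: 5 row(s).
Then INNER JOIN `logins t3` on grp_id: keep only rows whose t2.grp_id appears in t3.
Result: 1 row(s).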